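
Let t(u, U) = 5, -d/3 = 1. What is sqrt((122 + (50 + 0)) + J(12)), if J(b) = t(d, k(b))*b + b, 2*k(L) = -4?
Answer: 2*sqrt(61) ≈ 15.620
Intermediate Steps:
k(L) = -2 (k(L) = (1/2)*(-4) = -2)
d = -3 (d = -3*1 = -3)
J(b) = 6*b (J(b) = 5*b + b = 6*b)
sqrt((122 + (50 + 0)) + J(12)) = sqrt((122 + (50 + 0)) + 6*12) = sqrt((122 + 50) + 72) = sqrt(172 + 72) = sqrt(244) = 2*sqrt(61)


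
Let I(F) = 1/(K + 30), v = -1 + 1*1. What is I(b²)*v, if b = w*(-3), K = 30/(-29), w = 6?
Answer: 0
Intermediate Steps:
K = -30/29 (K = 30*(-1/29) = -30/29 ≈ -1.0345)
b = -18 (b = 6*(-3) = -18)
v = 0 (v = -1 + 1 = 0)
I(F) = 29/840 (I(F) = 1/(-30/29 + 30) = 1/(840/29) = 29/840)
I(b²)*v = (29/840)*0 = 0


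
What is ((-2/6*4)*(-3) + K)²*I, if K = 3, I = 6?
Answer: 294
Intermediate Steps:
((-2/6*4)*(-3) + K)²*I = ((-2/6*4)*(-3) + 3)²*6 = ((-2*⅙*4)*(-3) + 3)²*6 = (-⅓*4*(-3) + 3)²*6 = (-4/3*(-3) + 3)²*6 = (4 + 3)²*6 = 7²*6 = 49*6 = 294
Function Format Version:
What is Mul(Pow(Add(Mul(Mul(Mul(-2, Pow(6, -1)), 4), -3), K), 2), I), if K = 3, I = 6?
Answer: 294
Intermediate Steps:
Mul(Pow(Add(Mul(Mul(Mul(-2, Pow(6, -1)), 4), -3), K), 2), I) = Mul(Pow(Add(Mul(Mul(Mul(-2, Pow(6, -1)), 4), -3), 3), 2), 6) = Mul(Pow(Add(Mul(Mul(Mul(-2, Rational(1, 6)), 4), -3), 3), 2), 6) = Mul(Pow(Add(Mul(Mul(Rational(-1, 3), 4), -3), 3), 2), 6) = Mul(Pow(Add(Mul(Rational(-4, 3), -3), 3), 2), 6) = Mul(Pow(Add(4, 3), 2), 6) = Mul(Pow(7, 2), 6) = Mul(49, 6) = 294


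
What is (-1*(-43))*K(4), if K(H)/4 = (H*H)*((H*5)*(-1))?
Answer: -55040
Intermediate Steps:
K(H) = -20*H**3 (K(H) = 4*((H*H)*((H*5)*(-1))) = 4*(H**2*((5*H)*(-1))) = 4*(H**2*(-5*H)) = 4*(-5*H**3) = -20*H**3)
(-1*(-43))*K(4) = (-1*(-43))*(-20*4**3) = 43*(-20*64) = 43*(-1280) = -55040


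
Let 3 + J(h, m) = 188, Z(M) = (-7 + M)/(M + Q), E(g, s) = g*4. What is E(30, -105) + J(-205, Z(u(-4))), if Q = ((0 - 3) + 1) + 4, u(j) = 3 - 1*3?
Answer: 305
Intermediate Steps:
u(j) = 0 (u(j) = 3 - 3 = 0)
Q = 2 (Q = (-3 + 1) + 4 = -2 + 4 = 2)
E(g, s) = 4*g
Z(M) = (-7 + M)/(2 + M) (Z(M) = (-7 + M)/(M + 2) = (-7 + M)/(2 + M))
J(h, m) = 185 (J(h, m) = -3 + 188 = 185)
E(30, -105) + J(-205, Z(u(-4))) = 4*30 + 185 = 120 + 185 = 305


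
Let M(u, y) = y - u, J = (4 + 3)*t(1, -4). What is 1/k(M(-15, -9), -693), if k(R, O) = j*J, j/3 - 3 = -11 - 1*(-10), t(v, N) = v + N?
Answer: -1/126 ≈ -0.0079365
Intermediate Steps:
t(v, N) = N + v
J = -21 (J = (4 + 3)*(-4 + 1) = 7*(-3) = -21)
j = 6 (j = 9 + 3*(-11 - 1*(-10)) = 9 + 3*(-11 + 10) = 9 + 3*(-1) = 9 - 3 = 6)
k(R, O) = -126 (k(R, O) = 6*(-21) = -126)
1/k(M(-15, -9), -693) = 1/(-126) = -1/126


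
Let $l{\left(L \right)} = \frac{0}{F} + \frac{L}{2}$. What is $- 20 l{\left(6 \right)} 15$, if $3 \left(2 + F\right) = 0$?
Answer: $-900$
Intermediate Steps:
$F = -2$ ($F = -2 + \frac{1}{3} \cdot 0 = -2 + 0 = -2$)
$l{\left(L \right)} = \frac{L}{2}$ ($l{\left(L \right)} = \frac{0}{-2} + \frac{L}{2} = 0 \left(- \frac{1}{2}\right) + L \frac{1}{2} = 0 + \frac{L}{2} = \frac{L}{2}$)
$- 20 l{\left(6 \right)} 15 = - 20 \cdot \frac{1}{2} \cdot 6 \cdot 15 = \left(-20\right) 3 \cdot 15 = \left(-60\right) 15 = -900$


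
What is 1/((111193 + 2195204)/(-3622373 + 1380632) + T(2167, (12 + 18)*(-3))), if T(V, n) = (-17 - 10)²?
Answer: 747247/543974264 ≈ 0.0013737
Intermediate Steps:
T(V, n) = 729 (T(V, n) = (-27)² = 729)
1/((111193 + 2195204)/(-3622373 + 1380632) + T(2167, (12 + 18)*(-3))) = 1/((111193 + 2195204)/(-3622373 + 1380632) + 729) = 1/(2306397/(-2241741) + 729) = 1/(2306397*(-1/2241741) + 729) = 1/(-768799/747247 + 729) = 1/(543974264/747247) = 747247/543974264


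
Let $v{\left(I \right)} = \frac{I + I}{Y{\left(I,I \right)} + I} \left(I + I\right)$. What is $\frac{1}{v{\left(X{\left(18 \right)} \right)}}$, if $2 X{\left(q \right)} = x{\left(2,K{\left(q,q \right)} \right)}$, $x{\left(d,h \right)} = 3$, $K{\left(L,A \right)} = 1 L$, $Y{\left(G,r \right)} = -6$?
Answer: $- \frac{1}{2} \approx -0.5$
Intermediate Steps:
$K{\left(L,A \right)} = L$
$X{\left(q \right)} = \frac{3}{2}$ ($X{\left(q \right)} = \frac{1}{2} \cdot 3 = \frac{3}{2}$)
$v{\left(I \right)} = \frac{4 I^{2}}{-6 + I}$ ($v{\left(I \right)} = \frac{I + I}{-6 + I} \left(I + I\right) = \frac{2 I}{-6 + I} 2 I = \frac{4 I^{2}}{-6 + I}$)
$\frac{1}{v{\left(X{\left(18 \right)} \right)}} = \frac{1}{4 \left(\frac{3}{2}\right)^{2} \frac{1}{-6 + \frac{3}{2}}} = \frac{1}{4 \cdot \frac{9}{4} \frac{1}{- \frac{9}{2}}} = \frac{1}{4 \cdot \frac{9}{4} \left(- \frac{2}{9}\right)} = \frac{1}{-2} = - \frac{1}{2}$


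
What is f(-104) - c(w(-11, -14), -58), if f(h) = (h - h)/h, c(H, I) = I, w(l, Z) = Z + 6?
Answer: 58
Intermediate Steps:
w(l, Z) = 6 + Z
f(h) = 0 (f(h) = 0/h = 0)
f(-104) - c(w(-11, -14), -58) = 0 - 1*(-58) = 0 + 58 = 58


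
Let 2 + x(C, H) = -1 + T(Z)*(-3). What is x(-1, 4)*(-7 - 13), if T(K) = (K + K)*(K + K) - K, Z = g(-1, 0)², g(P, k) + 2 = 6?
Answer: 60540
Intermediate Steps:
g(P, k) = 4 (g(P, k) = -2 + 6 = 4)
Z = 16 (Z = 4² = 16)
T(K) = -K + 4*K² (T(K) = (2*K)*(2*K) - K = 4*K² - K = -K + 4*K²)
x(C, H) = -3027 (x(C, H) = -2 + (-1 + (16*(-1 + 4*16))*(-3)) = -2 + (-1 + (16*(-1 + 64))*(-3)) = -2 + (-1 + (16*63)*(-3)) = -2 + (-1 + 1008*(-3)) = -2 + (-1 - 3024) = -2 - 3025 = -3027)
x(-1, 4)*(-7 - 13) = -3027*(-7 - 13) = -3027*(-20) = 60540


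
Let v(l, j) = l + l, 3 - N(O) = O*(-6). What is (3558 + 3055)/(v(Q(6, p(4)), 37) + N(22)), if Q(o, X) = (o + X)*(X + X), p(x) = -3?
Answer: 6613/99 ≈ 66.798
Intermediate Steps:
Q(o, X) = 2*X*(X + o) (Q(o, X) = (X + o)*(2*X) = 2*X*(X + o))
N(O) = 3 + 6*O (N(O) = 3 - O*(-6) = 3 - (-6)*O = 3 + 6*O)
v(l, j) = 2*l
(3558 + 3055)/(v(Q(6, p(4)), 37) + N(22)) = (3558 + 3055)/(2*(2*(-3)*(-3 + 6)) + (3 + 6*22)) = 6613/(2*(2*(-3)*3) + (3 + 132)) = 6613/(2*(-18) + 135) = 6613/(-36 + 135) = 6613/99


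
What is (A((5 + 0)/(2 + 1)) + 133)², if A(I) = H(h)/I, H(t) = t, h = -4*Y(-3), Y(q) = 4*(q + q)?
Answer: 908209/25 ≈ 36328.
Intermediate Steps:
Y(q) = 8*q (Y(q) = 4*(2*q) = 8*q)
h = 96 (h = -32*(-3) = -4*(-24) = 96)
A(I) = 96/I
(A((5 + 0)/(2 + 1)) + 133)² = (96/(((5 + 0)/(2 + 1))) + 133)² = (96/((5/3)) + 133)² = (96/((5*(⅓))) + 133)² = (96/(5/3) + 133)² = (96*(⅗) + 133)² = (288/5 + 133)² = (953/5)² = 908209/25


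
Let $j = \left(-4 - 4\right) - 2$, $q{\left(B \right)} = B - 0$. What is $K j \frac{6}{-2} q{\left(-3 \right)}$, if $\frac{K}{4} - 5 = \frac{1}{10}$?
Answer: $-1836$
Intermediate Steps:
$q{\left(B \right)} = B$ ($q{\left(B \right)} = B + 0 = B$)
$j = -10$ ($j = -8 - 2 = -10$)
$K = \frac{102}{5}$ ($K = 20 + \frac{4}{10} = 20 + 4 \cdot \frac{1}{10} = 20 + \frac{2}{5} = \frac{102}{5} \approx 20.4$)
$K j \frac{6}{-2} q{\left(-3 \right)} = \frac{102 \left(- 10 \frac{6}{-2}\right)}{5} \left(-3\right) = \frac{102 \left(- 10 \cdot 6 \left(- \frac{1}{2}\right)\right)}{5} \left(-3\right) = \frac{102 \left(\left(-10\right) \left(-3\right)\right)}{5} \left(-3\right) = \frac{102}{5} \cdot 30 \left(-3\right) = 612 \left(-3\right) = -1836$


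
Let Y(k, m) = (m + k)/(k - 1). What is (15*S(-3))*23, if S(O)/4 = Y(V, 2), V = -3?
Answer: 345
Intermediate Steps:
Y(k, m) = (k + m)/(-1 + k)
S(O) = 1 (S(O) = 4*((-3 + 2)/(-1 - 3)) = 4*(-1/(-4)) = 4*(-1/4*(-1)) = 4*(1/4) = 1)
(15*S(-3))*23 = (15*1)*23 = 15*23 = 345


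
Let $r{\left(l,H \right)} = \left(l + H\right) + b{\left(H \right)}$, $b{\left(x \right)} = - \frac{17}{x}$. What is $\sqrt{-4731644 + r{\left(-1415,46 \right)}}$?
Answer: $\frac{i \sqrt{10015056290}}{46} \approx 2175.6 i$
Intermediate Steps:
$r{\left(l,H \right)} = H + l - \frac{17}{H}$ ($r{\left(l,H \right)} = \left(l + H\right) - \frac{17}{H} = \left(H + l\right) - \frac{17}{H} = H + l - \frac{17}{H}$)
$\sqrt{-4731644 + r{\left(-1415,46 \right)}} = \sqrt{-4731644 - \left(1369 + \frac{17}{46}\right)} = \sqrt{-4731644 - \frac{62991}{46}} = \sqrt{- \frac{217718615}{46}} = \frac{i \sqrt{10015056290}}{46}$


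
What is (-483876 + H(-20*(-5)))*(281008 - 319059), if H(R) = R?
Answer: 18408160576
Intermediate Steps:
(-483876 + H(-20*(-5)))*(281008 - 319059) = (-483876 - 20*(-5))*(281008 - 319059) = (-483876 + 100)*(-38051) = -483776*(-38051) = 18408160576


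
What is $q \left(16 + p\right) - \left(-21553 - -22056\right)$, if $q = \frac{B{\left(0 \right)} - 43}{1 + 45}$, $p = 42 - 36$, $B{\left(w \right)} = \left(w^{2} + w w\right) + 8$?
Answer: $- \frac{11954}{23} \approx -519.74$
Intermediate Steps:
$B{\left(w \right)} = 8 + 2 w^{2}$ ($B{\left(w \right)} = \left(w^{2} + w^{2}\right) + 8 = 2 w^{2} + 8 = 8 + 2 w^{2}$)
$p = 6$ ($p = 42 - 36 = 6$)
$q = - \frac{35}{46}$ ($q = \frac{\left(8 + 2 \cdot 0^{2}\right) - 43}{1 + 45} = \frac{\left(8 + 2 \cdot 0\right) - 43}{46} = \left(\left(8 + 0\right) - 43\right) \frac{1}{46} = \left(8 - 43\right) \frac{1}{46} = \left(-35\right) \frac{1}{46} = - \frac{35}{46} \approx -0.76087$)
$q \left(16 + p\right) - \left(-21553 - -22056\right) = - \frac{35 \left(16 + 6\right)}{46} - \left(-21553 - -22056\right) = \left(- \frac{35}{46}\right) 22 - \left(-21553 + 22056\right) = - \frac{385}{23} - 503 = - \frac{11954}{23}$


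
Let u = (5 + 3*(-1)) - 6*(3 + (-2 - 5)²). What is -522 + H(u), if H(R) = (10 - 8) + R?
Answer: -830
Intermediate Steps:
u = -310 (u = (5 - 3) - 6*(3 + (-7)²) = 2 - 6*(3 + 49) = 2 - 6*52 = 2 - 1*312 = 2 - 312 = -310)
H(R) = 2 + R
-522 + H(u) = -522 + (2 - 310) = -522 - 308 = -830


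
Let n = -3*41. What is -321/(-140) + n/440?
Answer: 6201/3080 ≈ 2.0133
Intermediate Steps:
n = -123
-321/(-140) + n/440 = -321/(-140) - 123/440 = -321*(-1/140) - 123*1/440 = 321/140 - 123/440 = 6201/3080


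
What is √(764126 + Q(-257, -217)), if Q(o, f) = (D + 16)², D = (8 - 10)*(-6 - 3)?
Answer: 7*√15618 ≈ 874.80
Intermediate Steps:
D = 18 (D = -2*(-9) = 18)
Q(o, f) = 1156 (Q(o, f) = (18 + 16)² = 34² = 1156)
√(764126 + Q(-257, -217)) = √(764126 + 1156) = √765282 = 7*√15618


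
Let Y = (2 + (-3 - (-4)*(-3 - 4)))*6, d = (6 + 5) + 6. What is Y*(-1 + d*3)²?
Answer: -435000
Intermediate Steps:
d = 17 (d = 11 + 6 = 17)
Y = -174 (Y = (2 + (-3 - (-4)*(-7)))*6 = (2 + (-3 - 1*28))*6 = (2 + (-3 - 28))*6 = (2 - 31)*6 = -29*6 = -174)
Y*(-1 + d*3)² = -174*(-1 + 17*3)² = -174*(-1 + 51)² = -174*50² = -174*2500 = -435000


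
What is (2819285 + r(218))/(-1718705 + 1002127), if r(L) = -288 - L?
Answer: -2818779/716578 ≈ -3.9337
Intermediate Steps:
(2819285 + r(218))/(-1718705 + 1002127) = (2819285 + (-288 - 1*218))/(-1718705 + 1002127) = (2819285 + (-288 - 218))/(-716578) = (2819285 - 506)*(-1/716578) = 2818779*(-1/716578) = -2818779/716578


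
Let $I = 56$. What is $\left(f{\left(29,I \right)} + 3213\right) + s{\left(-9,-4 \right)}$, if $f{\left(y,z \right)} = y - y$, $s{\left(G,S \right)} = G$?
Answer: $3204$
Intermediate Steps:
$f{\left(y,z \right)} = 0$
$\left(f{\left(29,I \right)} + 3213\right) + s{\left(-9,-4 \right)} = \left(0 + 3213\right) - 9 = 3213 - 9 = 3204$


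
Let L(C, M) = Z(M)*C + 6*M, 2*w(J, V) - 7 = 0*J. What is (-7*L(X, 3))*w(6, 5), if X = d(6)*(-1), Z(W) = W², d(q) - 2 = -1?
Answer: -441/2 ≈ -220.50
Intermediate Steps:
d(q) = 1 (d(q) = 2 - 1 = 1)
w(J, V) = 7/2 (w(J, V) = 7/2 + (0*J)/2 = 7/2 + (½)*0 = 7/2 + 0 = 7/2)
X = -1 (X = 1*(-1) = -1)
L(C, M) = 6*M + C*M² (L(C, M) = M²*C + 6*M = C*M² + 6*M = 6*M + C*M²)
(-7*L(X, 3))*w(6, 5) = -21*(6 - 1*3)*(7/2) = -21*(6 - 3)*(7/2) = -21*3*(7/2) = -7*9*(7/2) = -63*7/2 = -441/2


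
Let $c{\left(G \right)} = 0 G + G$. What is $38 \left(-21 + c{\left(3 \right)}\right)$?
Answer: $-684$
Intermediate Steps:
$c{\left(G \right)} = G$ ($c{\left(G \right)} = 0 + G = G$)
$38 \left(-21 + c{\left(3 \right)}\right) = 38 \left(-21 + 3\right) = 38 \left(-18\right) = -684$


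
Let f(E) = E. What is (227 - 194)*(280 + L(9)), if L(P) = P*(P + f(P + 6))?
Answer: 16368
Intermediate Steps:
L(P) = P*(6 + 2*P) (L(P) = P*(P + (P + 6)) = P*(P + (6 + P)) = P*(6 + 2*P))
(227 - 194)*(280 + L(9)) = (227 - 194)*(280 + 2*9*(3 + 9)) = 33*(280 + 2*9*12) = 33*(280 + 216) = 33*496 = 16368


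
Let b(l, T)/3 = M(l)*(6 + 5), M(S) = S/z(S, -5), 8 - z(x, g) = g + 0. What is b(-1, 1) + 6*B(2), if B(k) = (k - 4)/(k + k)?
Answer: -72/13 ≈ -5.5385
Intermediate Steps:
z(x, g) = 8 - g (z(x, g) = 8 - (g + 0) = 8 - g)
B(k) = (-4 + k)/(2*k) (B(k) = (-4 + k)/((2*k)) = (-4 + k)*(1/(2*k)) = (-4 + k)/(2*k))
M(S) = S/13 (M(S) = S/(8 - 1*(-5)) = S/(8 + 5) = S/13)
b(l, T) = 33*l/13 (b(l, T) = 3*((l/13)*(6 + 5)) = 3*((l/13)*11) = 3*(11*l/13) = 33*l/13)
b(-1, 1) + 6*B(2) = (33/13)*(-1) + 6*((½)*(-4 + 2)/2) = -33/13 + 6*((½)*(½)*(-2)) = -33/13 + 6*(-½) = -33/13 - 3 = -72/13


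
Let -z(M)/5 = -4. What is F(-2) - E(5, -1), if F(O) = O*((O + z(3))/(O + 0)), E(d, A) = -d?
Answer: 23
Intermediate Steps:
z(M) = 20 (z(M) = -5*(-4) = 20)
F(O) = 20 + O (F(O) = O*((O + 20)/(O + 0)) = O*((20 + O)/O) = 20 + O)
F(-2) - E(5, -1) = (20 - 2) - (-1)*5 = 18 - 1*(-5) = 18 + 5 = 23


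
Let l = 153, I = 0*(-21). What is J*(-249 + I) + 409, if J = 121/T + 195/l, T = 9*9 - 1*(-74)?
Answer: -270703/2635 ≈ -102.73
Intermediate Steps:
I = 0
T = 155 (T = 81 + 74 = 155)
J = 16246/7905 (J = 121/155 + 195/153 = 121*(1/155) + 195*(1/153) = 121/155 + 65/51 = 16246/7905 ≈ 2.0552)
J*(-249 + I) + 409 = 16246*(-249 + 0)/7905 + 409 = (16246/7905)*(-249) + 409 = -1348418/2635 + 409 = -270703/2635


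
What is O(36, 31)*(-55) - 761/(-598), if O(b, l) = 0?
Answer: 761/598 ≈ 1.2726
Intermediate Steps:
O(36, 31)*(-55) - 761/(-598) = 0*(-55) - 761/(-598) = 0 - 761*(-1/598) = 0 + 761/598 = 761/598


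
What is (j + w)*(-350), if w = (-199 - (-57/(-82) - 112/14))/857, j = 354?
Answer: -4350723475/35137 ≈ -1.2382e+5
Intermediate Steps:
w = -15719/70274 (w = (-199 - (-57*(-1/82) - 112*1/14))*(1/857) = (-199 - (57/82 - 8))*(1/857) = (-199 - 1*(-599/82))*(1/857) = (-199 + 599/82)*(1/857) = -15719/82*1/857 = -15719/70274 ≈ -0.22368)
(j + w)*(-350) = (354 - 15719/70274)*(-350) = (24861277/70274)*(-350) = -4350723475/35137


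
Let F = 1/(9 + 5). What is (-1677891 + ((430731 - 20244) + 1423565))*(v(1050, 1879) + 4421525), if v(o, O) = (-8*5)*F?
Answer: 4833285235455/7 ≈ 6.9047e+11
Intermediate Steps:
F = 1/14 ≈ 0.071429
v(o, O) = -20/7 (v(o, O) = -8*5*(1/14) = -40*1/14 = -20/7)
(-1677891 + ((430731 - 20244) + 1423565))*(v(1050, 1879) + 4421525) = (-1677891 + ((430731 - 20244) + 1423565))*(-20/7 + 4421525) = (-1677891 + (410487 + 1423565))*(30950655/7) = (-1677891 + 1834052)*(30950655/7) = 156161*(30950655/7) = 4833285235455/7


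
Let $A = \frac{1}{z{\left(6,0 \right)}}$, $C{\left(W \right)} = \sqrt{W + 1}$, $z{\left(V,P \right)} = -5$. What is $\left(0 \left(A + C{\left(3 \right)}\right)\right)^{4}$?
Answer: $0$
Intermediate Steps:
$C{\left(W \right)} = \sqrt{1 + W}$
$A = - \frac{1}{5}$ ($A = \frac{1}{-5} = - \frac{1}{5} \approx -0.2$)
$\left(0 \left(A + C{\left(3 \right)}\right)\right)^{4} = \left(0 \left(- \frac{1}{5} + \sqrt{1 + 3}\right)\right)^{4} = \left(0 \left(- \frac{1}{5} + \sqrt{4}\right)\right)^{4} = \left(0 \left(- \frac{1}{5} + 2\right)\right)^{4} = \left(0 \cdot \frac{9}{5}\right)^{4} = 0^{4} = 0$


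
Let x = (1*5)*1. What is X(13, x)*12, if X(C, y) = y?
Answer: 60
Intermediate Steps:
x = 5 (x = 5*1 = 5)
X(13, x)*12 = 5*12 = 60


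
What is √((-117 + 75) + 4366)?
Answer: 2*√1081 ≈ 65.757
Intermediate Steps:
√((-117 + 75) + 4366) = √(-42 + 4366) = √4324 = 2*√1081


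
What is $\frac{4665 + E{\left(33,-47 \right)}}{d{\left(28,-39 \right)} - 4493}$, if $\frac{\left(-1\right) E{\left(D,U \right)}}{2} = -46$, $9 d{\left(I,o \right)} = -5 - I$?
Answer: $- \frac{201}{190} \approx -1.0579$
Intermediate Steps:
$d{\left(I,o \right)} = - \frac{5}{9} - \frac{I}{9}$ ($d{\left(I,o \right)} = \frac{-5 - I}{9} = - \frac{5}{9} - \frac{I}{9}$)
$E{\left(D,U \right)} = 92$ ($E{\left(D,U \right)} = \left(-2\right) \left(-46\right) = 92$)
$\frac{4665 + E{\left(33,-47 \right)}}{d{\left(28,-39 \right)} - 4493} = \frac{4665 + 92}{\left(- \frac{5}{9} - \frac{28}{9}\right) - 4493} = \frac{4757}{\left(- \frac{5}{9} - \frac{28}{9}\right) - 4493} = \frac{4757}{- \frac{11}{3} - 4493} = \frac{4757}{- \frac{13490}{3}} = 4757 \left(- \frac{3}{13490}\right) = - \frac{201}{190}$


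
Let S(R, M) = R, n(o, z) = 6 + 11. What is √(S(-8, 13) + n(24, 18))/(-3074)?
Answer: -3/3074 ≈ -0.00097593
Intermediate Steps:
n(o, z) = 17
√(S(-8, 13) + n(24, 18))/(-3074) = √(-8 + 17)/(-3074) = -√9/3074 = -1/3074*3 = -3/3074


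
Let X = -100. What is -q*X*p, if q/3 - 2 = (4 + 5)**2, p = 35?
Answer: 871500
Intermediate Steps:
q = 249 (q = 6 + 3*(4 + 5)**2 = 6 + 3*9**2 = 6 + 3*81 = 6 + 243 = 249)
-q*X*p = -249*(-100)*35 = -(-24900)*35 = -1*(-871500) = 871500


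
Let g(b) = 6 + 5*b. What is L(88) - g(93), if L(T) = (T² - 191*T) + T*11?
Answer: -8567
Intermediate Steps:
L(T) = T² - 180*T (L(T) = (T² - 191*T) + 11*T = T² - 180*T)
L(88) - g(93) = 88*(-180 + 88) - (6 + 5*93) = 88*(-92) - (6 + 465) = -8096 - 1*471 = -8096 - 471 = -8567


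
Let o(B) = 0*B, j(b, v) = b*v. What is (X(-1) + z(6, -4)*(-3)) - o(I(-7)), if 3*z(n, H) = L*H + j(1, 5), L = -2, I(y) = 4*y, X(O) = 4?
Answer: -9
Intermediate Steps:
o(B) = 0
z(n, H) = 5/3 - 2*H/3 (z(n, H) = (-2*H + 1*5)/3 = (-2*H + 5)/3 = (5 - 2*H)/3 = 5/3 - 2*H/3)
(X(-1) + z(6, -4)*(-3)) - o(I(-7)) = (4 + (5/3 - ⅔*(-4))*(-3)) - 1*0 = (4 + (5/3 + 8/3)*(-3)) + 0 = (4 + (13/3)*(-3)) + 0 = (4 - 13) + 0 = -9 + 0 = -9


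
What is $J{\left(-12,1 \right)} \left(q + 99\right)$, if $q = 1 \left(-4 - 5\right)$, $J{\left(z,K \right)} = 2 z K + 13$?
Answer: $-990$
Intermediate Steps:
$J{\left(z,K \right)} = 13 + 2 K z$ ($J{\left(z,K \right)} = 2 K z + 13 = 13 + 2 K z$)
$q = -9$ ($q = 1 \left(-9\right) = -9$)
$J{\left(-12,1 \right)} \left(q + 99\right) = \left(13 + 2 \cdot 1 \left(-12\right)\right) \left(-9 + 99\right) = \left(13 - 24\right) 90 = \left(-11\right) 90 = -990$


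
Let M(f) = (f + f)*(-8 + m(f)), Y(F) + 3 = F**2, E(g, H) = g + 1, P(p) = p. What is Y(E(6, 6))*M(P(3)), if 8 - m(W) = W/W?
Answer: -276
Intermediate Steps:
m(W) = 7 (m(W) = 8 - W/W = 8 - 1*1 = 8 - 1 = 7)
E(g, H) = 1 + g
Y(F) = -3 + F**2
M(f) = -2*f (M(f) = (f + f)*(-8 + 7) = (2*f)*(-1) = -2*f)
Y(E(6, 6))*M(P(3)) = (-3 + (1 + 6)**2)*(-2*3) = (-3 + 7**2)*(-6) = (-3 + 49)*(-6) = 46*(-6) = -276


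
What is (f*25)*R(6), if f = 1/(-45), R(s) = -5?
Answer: 25/9 ≈ 2.7778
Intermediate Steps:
f = -1/45 ≈ -0.022222
(f*25)*R(6) = -1/45*25*(-5) = -5/9*(-5) = 25/9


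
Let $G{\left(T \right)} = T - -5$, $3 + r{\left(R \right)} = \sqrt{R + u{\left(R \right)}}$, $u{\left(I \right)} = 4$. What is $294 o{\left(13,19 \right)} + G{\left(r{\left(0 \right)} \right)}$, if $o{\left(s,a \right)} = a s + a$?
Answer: $78208$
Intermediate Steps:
$r{\left(R \right)} = -3 + \sqrt{4 + R}$ ($r{\left(R \right)} = -3 + \sqrt{R + 4} = -3 + \sqrt{4 + R}$)
$G{\left(T \right)} = 5 + T$ ($G{\left(T \right)} = T + 5 = 5 + T$)
$o{\left(s,a \right)} = a + a s$
$294 o{\left(13,19 \right)} + G{\left(r{\left(0 \right)} \right)} = 294 \cdot 19 \left(1 + 13\right) + \left(5 - \left(3 - \sqrt{4 + 0}\right)\right) = 294 \cdot 19 \cdot 14 + \left(5 - \left(3 - \sqrt{4}\right)\right) = 294 \cdot 266 + \left(5 + \left(-3 + 2\right)\right) = 78204 + \left(5 - 1\right) = 78204 + 4 = 78208$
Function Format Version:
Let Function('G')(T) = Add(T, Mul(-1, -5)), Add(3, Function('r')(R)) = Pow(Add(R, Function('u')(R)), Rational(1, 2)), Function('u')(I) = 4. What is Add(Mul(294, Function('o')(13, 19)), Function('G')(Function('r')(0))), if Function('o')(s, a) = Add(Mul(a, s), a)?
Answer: 78208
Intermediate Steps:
Function('r')(R) = Add(-3, Pow(Add(4, R), Rational(1, 2))) (Function('r')(R) = Add(-3, Pow(Add(R, 4), Rational(1, 2))) = Add(-3, Pow(Add(4, R), Rational(1, 2))))
Function('G')(T) = Add(5, T) (Function('G')(T) = Add(T, 5) = Add(5, T))
Function('o')(s, a) = Add(a, Mul(a, s))
Add(Mul(294, Function('o')(13, 19)), Function('G')(Function('r')(0))) = Add(Mul(294, Mul(19, Add(1, 13))), Add(5, Add(-3, Pow(Add(4, 0), Rational(1, 2))))) = Add(Mul(294, Mul(19, 14)), Add(5, Add(-3, Pow(4, Rational(1, 2))))) = Add(Mul(294, 266), Add(5, Add(-3, 2))) = Add(78204, Add(5, -1)) = Add(78204, 4) = 78208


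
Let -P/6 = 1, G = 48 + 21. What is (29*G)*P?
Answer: -12006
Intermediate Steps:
G = 69
P = -6 (P = -6*1 = -6)
(29*G)*P = (29*69)*(-6) = 2001*(-6) = -12006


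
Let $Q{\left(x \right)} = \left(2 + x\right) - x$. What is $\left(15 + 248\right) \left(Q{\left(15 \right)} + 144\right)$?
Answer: $38398$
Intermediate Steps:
$Q{\left(x \right)} = 2$
$\left(15 + 248\right) \left(Q{\left(15 \right)} + 144\right) = \left(15 + 248\right) \left(2 + 144\right) = 263 \cdot 146 = 38398$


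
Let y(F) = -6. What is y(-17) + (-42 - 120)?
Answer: -168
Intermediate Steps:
y(-17) + (-42 - 120) = -6 + (-42 - 120) = -6 - 162 = -168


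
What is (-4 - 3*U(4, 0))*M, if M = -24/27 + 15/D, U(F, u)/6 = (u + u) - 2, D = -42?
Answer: -2512/63 ≈ -39.873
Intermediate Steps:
U(F, u) = -12 + 12*u (U(F, u) = 6*((u + u) - 2) = 6*(2*u - 2) = 6*(-2 + 2*u) = -12 + 12*u)
M = -157/126 (M = -24/27 + 15/(-42) = -24*1/27 + 15*(-1/42) = -8/9 - 5/14 = -157/126 ≈ -1.2460)
(-4 - 3*U(4, 0))*M = (-4 - 3*(-12 + 12*0))*(-157/126) = (-4 - 3*(-12 + 0))*(-157/126) = (-4 - 3*(-12))*(-157/126) = (-4 + 36)*(-157/126) = 32*(-157/126) = -2512/63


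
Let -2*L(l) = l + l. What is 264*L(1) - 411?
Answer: -675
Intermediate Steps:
L(l) = -l (L(l) = -(l + l)/2 = -l)
264*L(1) - 411 = 264*(-1*1) - 411 = 264*(-1) - 411 = -264 - 411 = -675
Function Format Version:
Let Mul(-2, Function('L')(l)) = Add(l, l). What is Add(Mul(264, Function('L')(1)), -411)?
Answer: -675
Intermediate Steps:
Function('L')(l) = Mul(-1, l) (Function('L')(l) = Mul(Rational(-1, 2), Add(l, l)) = Mul(Rational(-1, 2), Mul(2, l)) = Mul(-1, l))
Add(Mul(264, Function('L')(1)), -411) = Add(Mul(264, Mul(-1, 1)), -411) = Add(Mul(264, -1), -411) = Add(-264, -411) = -675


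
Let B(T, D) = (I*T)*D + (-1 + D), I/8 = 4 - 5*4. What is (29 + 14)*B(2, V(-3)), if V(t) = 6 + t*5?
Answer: 98642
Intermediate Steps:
I = -128 (I = 8*(4 - 5*4) = 8*(4 - 20) = 8*(-16) = -128)
V(t) = 6 + 5*t
B(T, D) = -1 + D - 128*D*T (B(T, D) = (-128*T)*D + (-1 + D) = -128*D*T + (-1 + D) = -1 + D - 128*D*T)
(29 + 14)*B(2, V(-3)) = (29 + 14)*(-1 + (6 + 5*(-3)) - 128*(6 + 5*(-3))*2) = 43*(-1 + (6 - 15) - 128*(6 - 15)*2) = 43*(-1 - 9 - 128*(-9)*2) = 43*(-1 - 9 + 2304) = 43*2294 = 98642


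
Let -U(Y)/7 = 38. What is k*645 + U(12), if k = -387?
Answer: -249881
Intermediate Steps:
U(Y) = -266 (U(Y) = -7*38 = -266)
k*645 + U(12) = -387*645 - 266 = -249615 - 266 = -249881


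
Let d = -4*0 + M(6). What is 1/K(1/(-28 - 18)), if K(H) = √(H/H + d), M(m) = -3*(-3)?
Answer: √10/10 ≈ 0.31623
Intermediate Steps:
M(m) = 9
d = 9 (d = -4*0 + 9 = 0 + 9 = 9)
K(H) = √10 (K(H) = √(H/H + 9) = √(1 + 9) = √10)
1/K(1/(-28 - 18)) = 1/(√10) = √10/10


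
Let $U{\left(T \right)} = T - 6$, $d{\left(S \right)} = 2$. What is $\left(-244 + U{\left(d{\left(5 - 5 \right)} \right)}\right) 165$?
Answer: $-40920$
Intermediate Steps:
$U{\left(T \right)} = -6 + T$ ($U{\left(T \right)} = T - 6 = -6 + T$)
$\left(-244 + U{\left(d{\left(5 - 5 \right)} \right)}\right) 165 = \left(-244 + \left(-6 + 2\right)\right) 165 = \left(-244 - 4\right) 165 = \left(-248\right) 165 = -40920$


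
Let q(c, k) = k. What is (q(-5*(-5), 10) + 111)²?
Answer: 14641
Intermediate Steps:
(q(-5*(-5), 10) + 111)² = (10 + 111)² = 121² = 14641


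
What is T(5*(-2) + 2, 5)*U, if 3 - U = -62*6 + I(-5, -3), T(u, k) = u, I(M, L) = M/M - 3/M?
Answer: -14936/5 ≈ -2987.2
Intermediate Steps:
I(M, L) = 1 - 3/M
U = 1867/5 (U = 3 - (-62*6 + (-3 - 5)/(-5)) = 3 - (-372 - ⅕*(-8)) = 3 - (-372 + 8/5) = 3 - 1*(-1852/5) = 3 + 1852/5 = 1867/5 ≈ 373.40)
T(5*(-2) + 2, 5)*U = (5*(-2) + 2)*(1867/5) = (-10 + 2)*(1867/5) = -8*1867/5 = -14936/5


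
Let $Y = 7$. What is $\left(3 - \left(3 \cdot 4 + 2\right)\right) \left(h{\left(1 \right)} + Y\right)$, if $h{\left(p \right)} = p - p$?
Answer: $-77$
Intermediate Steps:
$h{\left(p \right)} = 0$
$\left(3 - \left(3 \cdot 4 + 2\right)\right) \left(h{\left(1 \right)} + Y\right) = \left(3 - \left(3 \cdot 4 + 2\right)\right) \left(0 + 7\right) = \left(3 - \left(12 + 2\right)\right) 7 = \left(3 - 14\right) 7 = \left(-11\right) 7 = -77$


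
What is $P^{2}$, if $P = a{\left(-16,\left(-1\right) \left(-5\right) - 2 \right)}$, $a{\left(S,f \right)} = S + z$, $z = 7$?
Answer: $81$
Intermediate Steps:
$a{\left(S,f \right)} = 7 + S$ ($a{\left(S,f \right)} = S + 7 = 7 + S$)
$P = -9$ ($P = 7 - 16 = -9$)
$P^{2} = \left(-9\right)^{2} = 81$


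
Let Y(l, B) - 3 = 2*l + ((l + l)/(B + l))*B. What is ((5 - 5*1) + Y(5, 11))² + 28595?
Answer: 1855361/64 ≈ 28990.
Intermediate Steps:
Y(l, B) = 3 + 2*l + 2*B*l/(B + l) (Y(l, B) = 3 + (2*l + ((l + l)/(B + l))*B) = 3 + (2*l + ((2*l)/(B + l))*B) = 3 + (2*l + (2*l/(B + l))*B) = 3 + (2*l + 2*B*l/(B + l)) = 3 + 2*l + 2*B*l/(B + l))
((5 - 5*1) + Y(5, 11))² + 28595 = ((5 - 5*1) + (2*5² + 3*11 + 3*5 + 4*11*5)/(11 + 5))² + 28595 = ((5 - 5) + (2*25 + 33 + 15 + 220)/16)² + 28595 = (0 + (50 + 33 + 15 + 220)/16)² + 28595 = (0 + (1/16)*318)² + 28595 = (0 + 159/8)² + 28595 = (159/8)² + 28595 = 25281/64 + 28595 = 1855361/64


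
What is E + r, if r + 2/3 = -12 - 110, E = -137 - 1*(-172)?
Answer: -263/3 ≈ -87.667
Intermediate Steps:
E = 35 (E = -137 + 172 = 35)
r = -368/3 (r = -2/3 + (-12 - 110) = -2/3 - 122 = -368/3 ≈ -122.67)
E + r = 35 - 368/3 = -263/3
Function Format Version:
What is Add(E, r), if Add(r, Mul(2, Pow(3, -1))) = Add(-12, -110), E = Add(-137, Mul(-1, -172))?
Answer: Rational(-263, 3) ≈ -87.667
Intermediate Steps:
E = 35 (E = Add(-137, 172) = 35)
r = Rational(-368, 3) (r = Add(Rational(-2, 3), Add(-12, -110)) = Add(Rational(-2, 3), -122) = Rational(-368, 3) ≈ -122.67)
Add(E, r) = Add(35, Rational(-368, 3)) = Rational(-263, 3)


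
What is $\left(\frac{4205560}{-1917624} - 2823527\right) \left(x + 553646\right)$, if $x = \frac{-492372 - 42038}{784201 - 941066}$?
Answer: $- \frac{11755920494822484259840}{7520202219} \approx -1.5632 \cdot 10^{12}$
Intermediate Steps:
$x = \frac{106882}{31373}$ ($x = - \frac{534410}{-156865} = \left(-534410\right) \left(- \frac{1}{156865}\right) = \frac{106882}{31373} \approx 3.4068$)
$\left(\frac{4205560}{-1917624} - 2823527\right) \left(x + 553646\right) = \left(\frac{4205560}{-1917624} - 2823527\right) \left(\frac{106882}{31373} + 553646\right) = \left(4205560 \left(- \frac{1}{1917624}\right) - 2823527\right) \frac{17369642840}{31373} = \left(- \frac{525695}{239703} - 2823527\right) \frac{17369642840}{31373} = \left(- \frac{676808418176}{239703}\right) \frac{17369642840}{31373} = - \frac{11755920494822484259840}{7520202219}$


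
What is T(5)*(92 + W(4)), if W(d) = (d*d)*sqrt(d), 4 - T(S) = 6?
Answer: -248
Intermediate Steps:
T(S) = -2 (T(S) = 4 - 1*6 = 4 - 6 = -2)
W(d) = d**(5/2) (W(d) = d**2*sqrt(d) = d**(5/2))
T(5)*(92 + W(4)) = -2*(92 + 4**(5/2)) = -2*(92 + 32) = -2*124 = -248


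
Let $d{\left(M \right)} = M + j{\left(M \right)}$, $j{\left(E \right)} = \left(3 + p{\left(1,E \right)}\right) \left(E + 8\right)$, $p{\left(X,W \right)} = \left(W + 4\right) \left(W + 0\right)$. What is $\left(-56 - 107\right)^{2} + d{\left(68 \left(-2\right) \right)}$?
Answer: $-2271807$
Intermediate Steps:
$p{\left(X,W \right)} = W \left(4 + W\right)$ ($p{\left(X,W \right)} = \left(4 + W\right) W = W \left(4 + W\right)$)
$j{\left(E \right)} = \left(3 + E \left(4 + E\right)\right) \left(8 + E\right)$ ($j{\left(E \right)} = \left(3 + E \left(4 + E\right)\right) \left(E + 8\right) = \left(3 + E \left(4 + E\right)\right) \left(8 + E\right)$)
$d{\left(M \right)} = 24 + M^{3} + 12 M^{2} + 36 M$ ($d{\left(M \right)} = M + \left(24 + M^{3} + 12 M^{2} + 35 M\right) = 24 + M^{3} + 12 M^{2} + 36 M$)
$\left(-56 - 107\right)^{2} + d{\left(68 \left(-2\right) \right)} = \left(-56 - 107\right)^{2} + \left(24 + \left(68 \left(-2\right)\right)^{3} + 12 \left(68 \left(-2\right)\right)^{2} + 36 \cdot 68 \left(-2\right)\right) = \left(-163\right)^{2} + \left(24 + \left(-136\right)^{3} + 12 \left(-136\right)^{2} + 36 \left(-136\right)\right) = 26569 + \left(24 - 2515456 + 12 \cdot 18496 - 4896\right) = 26569 + \left(24 - 2515456 + 221952 - 4896\right) = 26569 - 2298376 = -2271807$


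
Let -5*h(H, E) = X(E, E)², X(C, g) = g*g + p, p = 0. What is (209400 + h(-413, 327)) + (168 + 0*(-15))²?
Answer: -11432622921/5 ≈ -2.2865e+9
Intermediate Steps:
X(C, g) = g² (X(C, g) = g*g + 0 = g² + 0 = g²)
h(H, E) = -E⁴/5
(209400 + h(-413, 327)) + (168 + 0*(-15))² = (209400 - ⅕*327⁴) + (168 + 0*(-15))² = (209400 - ⅕*11433811041) + (168 + 0)² = (209400 - 11433811041/5) + 168² = -11432764041/5 + 28224 = -11432622921/5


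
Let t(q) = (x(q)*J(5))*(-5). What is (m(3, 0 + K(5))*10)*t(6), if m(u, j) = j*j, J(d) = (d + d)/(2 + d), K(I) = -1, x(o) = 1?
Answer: -500/7 ≈ -71.429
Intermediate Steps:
J(d) = 2*d/(2 + d) (J(d) = (2*d)/(2 + d) = 2*d/(2 + d))
t(q) = -50/7 (t(q) = (1*(2*5/(2 + 5)))*(-5) = (1*(2*5/7))*(-5) = (1*(2*5*(⅐)))*(-5) = (1*(10/7))*(-5) = (10/7)*(-5) = -50/7)
m(u, j) = j²
(m(3, 0 + K(5))*10)*t(6) = ((0 - 1)²*10)*(-50/7) = ((-1)²*10)*(-50/7) = (1*10)*(-50/7) = 10*(-50/7) = -500/7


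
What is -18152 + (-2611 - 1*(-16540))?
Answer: -4223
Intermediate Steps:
-18152 + (-2611 - 1*(-16540)) = -18152 + (-2611 + 16540) = -18152 + 13929 = -4223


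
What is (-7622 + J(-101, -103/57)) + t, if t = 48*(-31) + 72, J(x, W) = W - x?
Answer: -509512/57 ≈ -8938.8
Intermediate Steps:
t = -1416 (t = -1488 + 72 = -1416)
(-7622 + J(-101, -103/57)) + t = (-7622 + (-103/57 - 1*(-101))) - 1416 = (-7622 + (-103*1/57 + 101)) - 1416 = (-7622 + (-103/57 + 101)) - 1416 = (-7622 + 5654/57) - 1416 = -428800/57 - 1416 = -509512/57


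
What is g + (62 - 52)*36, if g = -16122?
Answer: -15762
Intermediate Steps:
g + (62 - 52)*36 = -16122 + (62 - 52)*36 = -16122 + 10*36 = -16122 + 360 = -15762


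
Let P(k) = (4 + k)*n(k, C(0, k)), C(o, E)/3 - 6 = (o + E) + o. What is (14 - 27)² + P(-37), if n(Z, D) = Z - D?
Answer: -1679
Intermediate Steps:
C(o, E) = 18 + 3*E + 6*o (C(o, E) = 18 + 3*((o + E) + o) = 18 + 3*((E + o) + o) = 18 + 3*(E + 2*o) = 18 + (3*E + 6*o) = 18 + 3*E + 6*o)
P(k) = (-18 - 2*k)*(4 + k) (P(k) = (4 + k)*(k - (18 + 3*k + 6*0)) = (4 + k)*(k - (18 + 3*k + 0)) = (4 + k)*(k - (18 + 3*k)) = (4 + k)*(k + (-18 - 3*k)) = (4 + k)*(-18 - 2*k) = (-18 - 2*k)*(4 + k))
(14 - 27)² + P(-37) = (14 - 27)² - 2*(4 - 37)*(9 - 37) = (-13)² - 2*(-33)*(-28) = 169 - 1848 = -1679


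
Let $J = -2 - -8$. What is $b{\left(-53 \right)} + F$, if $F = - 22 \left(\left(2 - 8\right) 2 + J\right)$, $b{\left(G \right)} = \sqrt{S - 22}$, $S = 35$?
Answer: $132 + \sqrt{13} \approx 135.61$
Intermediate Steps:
$J = 6$ ($J = -2 + 8 = 6$)
$b{\left(G \right)} = \sqrt{13}$ ($b{\left(G \right)} = \sqrt{35 - 22} = \sqrt{13}$)
$F = 132$ ($F = - 22 \left(\left(2 - 8\right) 2 + 6\right) = - 22 \left(\left(-6\right) 2 + 6\right) = - 22 \left(-12 + 6\right) = \left(-22\right) \left(-6\right) = 132$)
$b{\left(-53 \right)} + F = \sqrt{13} + 132 = 132 + \sqrt{13}$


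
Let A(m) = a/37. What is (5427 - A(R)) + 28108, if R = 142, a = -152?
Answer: 1240947/37 ≈ 33539.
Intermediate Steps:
A(m) = -152/37
(5427 - A(R)) + 28108 = (5427 - 1*(-152/37)) + 28108 = (5427 + 152/37) + 28108 = 200951/37 + 28108 = 1240947/37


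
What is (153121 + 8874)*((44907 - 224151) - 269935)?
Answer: -72764752105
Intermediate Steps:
(153121 + 8874)*((44907 - 224151) - 269935) = 161995*(-179244 - 269935) = 161995*(-449179) = -72764752105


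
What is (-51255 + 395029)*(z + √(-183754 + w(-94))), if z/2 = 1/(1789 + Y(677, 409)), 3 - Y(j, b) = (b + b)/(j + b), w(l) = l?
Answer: 373338564/972647 + 4812836*I*√938 ≈ 383.84 + 1.474e+8*I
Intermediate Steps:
Y(j, b) = 3 - 2*b/(b + j) (Y(j, b) = 3 - (b + b)/(j + b) = 3 - 2*b/(b + j))
z = 1086/972647 (z = 2/(1789 + (409 + 3*677)/(409 + 677)) = 2/(1789 + (409 + 2031)/1086) = 2/(1789 + (1/1086)*2440) = 2/(1789 + 1220/543) = 2/(972647/543) = 2*(543/972647) = 1086/972647 ≈ 0.0011165)
(-51255 + 395029)*(z + √(-183754 + w(-94))) = (-51255 + 395029)*(1086/972647 + √(-183754 - 94)) = 343774*(1086/972647 + √(-183848)) = 343774*(1086/972647 + 14*I*√938) = 373338564/972647 + 4812836*I*√938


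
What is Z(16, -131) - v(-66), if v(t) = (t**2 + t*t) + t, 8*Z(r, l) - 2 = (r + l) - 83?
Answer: -17341/2 ≈ -8670.5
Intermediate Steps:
Z(r, l) = -81/8 + l/8 + r/8 (Z(r, l) = 1/4 + ((r + l) - 83)/8 = 1/4 + ((l + r) - 83)/8 = 1/4 + (-83 + l + r)/8 = 1/4 + (-83/8 + l/8 + r/8) = -81/8 + l/8 + r/8)
v(t) = t + 2*t**2 (v(t) = (t**2 + t**2) + t = 2*t**2 + t = t + 2*t**2)
Z(16, -131) - v(-66) = (-81/8 + (1/8)*(-131) + (1/8)*16) - (-66)*(1 + 2*(-66)) = (-81/8 - 131/8 + 2) - (-66)*(1 - 132) = -49/2 - (-66)*(-131) = -49/2 - 1*8646 = -49/2 - 8646 = -17341/2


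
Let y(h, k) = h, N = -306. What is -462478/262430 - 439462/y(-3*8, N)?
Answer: 28829228297/1574580 ≈ 18309.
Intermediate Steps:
-462478/262430 - 439462/y(-3*8, N) = -462478/262430 - 439462/((-3*8)) = -462478*1/262430 - 439462/(-24) = -231239/131215 - 439462*(-1/24) = -231239/131215 + 219731/12 = 28829228297/1574580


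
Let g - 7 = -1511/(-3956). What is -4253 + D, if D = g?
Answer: -16795665/3956 ≈ -4245.6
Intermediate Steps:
g = 29203/3956 (g = 7 - 1511/(-3956) = 7 - 1511*(-1/3956) = 7 + 1511/3956 = 29203/3956 ≈ 7.3820)
D = 29203/3956 ≈ 7.3820
-4253 + D = -4253 + 29203/3956 = -16795665/3956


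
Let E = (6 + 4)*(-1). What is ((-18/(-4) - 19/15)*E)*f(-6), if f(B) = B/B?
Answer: -97/3 ≈ -32.333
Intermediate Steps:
f(B) = 1
E = -10 (E = 10*(-1) = -10)
((-18/(-4) - 19/15)*E)*f(-6) = ((-18/(-4) - 19/15)*(-10))*1 = ((-18*(-¼) - 19*1/15)*(-10))*1 = ((9/2 - 19/15)*(-10))*1 = ((97/30)*(-10))*1 = -97/3*1 = -97/3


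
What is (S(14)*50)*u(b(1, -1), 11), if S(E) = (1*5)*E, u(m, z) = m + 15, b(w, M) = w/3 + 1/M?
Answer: 150500/3 ≈ 50167.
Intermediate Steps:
b(w, M) = 1/M + w/3 (b(w, M) = w*(⅓) + 1/M = w/3 + 1/M = 1/M + w/3)
u(m, z) = 15 + m
S(E) = 5*E
(S(14)*50)*u(b(1, -1), 11) = ((5*14)*50)*(15 + (1/(-1) + (⅓)*1)) = (70*50)*(15 + (-1 + ⅓)) = 3500*(15 - ⅔) = 3500*(43/3) = 150500/3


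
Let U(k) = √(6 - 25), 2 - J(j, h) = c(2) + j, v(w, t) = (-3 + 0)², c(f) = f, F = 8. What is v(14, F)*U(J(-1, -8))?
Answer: 9*I*√19 ≈ 39.23*I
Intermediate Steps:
v(w, t) = 9 (v(w, t) = (-3)² = 9)
J(j, h) = -j (J(j, h) = 2 - (2 + j) = 2 + (-2 - j) = -j)
U(k) = I*√19 (U(k) = √(-19) = I*√19)
v(14, F)*U(J(-1, -8)) = 9*(I*√19) = 9*I*√19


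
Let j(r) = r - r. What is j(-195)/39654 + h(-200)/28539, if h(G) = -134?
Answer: -134/28539 ≈ -0.0046953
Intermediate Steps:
j(r) = 0
j(-195)/39654 + h(-200)/28539 = 0/39654 - 134/28539 = 0*(1/39654) - 134*1/28539 = 0 - 134/28539 = -134/28539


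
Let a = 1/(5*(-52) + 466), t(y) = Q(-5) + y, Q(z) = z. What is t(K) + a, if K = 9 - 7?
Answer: -617/206 ≈ -2.9951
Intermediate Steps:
K = 2
t(y) = -5 + y
a = 1/206 (a = 1/(-260 + 466) = 1/206 ≈ 0.0048544)
t(K) + a = (-5 + 2) + 1/206 = -3 + 1/206 = -617/206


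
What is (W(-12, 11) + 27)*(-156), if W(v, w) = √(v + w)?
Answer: -4212 - 156*I ≈ -4212.0 - 156.0*I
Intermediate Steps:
(W(-12, 11) + 27)*(-156) = (√(-12 + 11) + 27)*(-156) = (√(-1) + 27)*(-156) = (I + 27)*(-156) = (27 + I)*(-156) = -4212 - 156*I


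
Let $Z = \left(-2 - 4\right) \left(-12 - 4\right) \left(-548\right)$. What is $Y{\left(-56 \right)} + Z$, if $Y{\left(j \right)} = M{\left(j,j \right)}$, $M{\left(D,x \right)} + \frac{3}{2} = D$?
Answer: $- \frac{105331}{2} \approx -52666.0$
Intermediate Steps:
$M{\left(D,x \right)} = - \frac{3}{2} + D$
$Y{\left(j \right)} = - \frac{3}{2} + j$
$Z = -52608$ ($Z = \left(-2 - 4\right) \left(-16\right) \left(-548\right) = \left(-6\right) \left(-16\right) \left(-548\right) = 96 \left(-548\right) = -52608$)
$Y{\left(-56 \right)} + Z = \left(- \frac{3}{2} - 56\right) - 52608 = - \frac{115}{2} - 52608 = - \frac{105331}{2}$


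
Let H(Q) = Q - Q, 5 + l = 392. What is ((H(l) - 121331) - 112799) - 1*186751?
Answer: -420881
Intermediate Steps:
l = 387 (l = -5 + 392 = 387)
H(Q) = 0
((H(l) - 121331) - 112799) - 1*186751 = ((0 - 121331) - 112799) - 1*186751 = (-121331 - 112799) - 186751 = -234130 - 186751 = -420881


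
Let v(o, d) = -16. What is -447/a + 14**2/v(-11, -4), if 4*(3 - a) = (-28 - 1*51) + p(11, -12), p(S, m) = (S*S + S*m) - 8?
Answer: -6271/220 ≈ -28.505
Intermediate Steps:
p(S, m) = -8 + S**2 + S*m (p(S, m) = (S**2 + S*m) - 8 = -8 + S**2 + S*m)
a = 55/2 (a = 3 - ((-28 - 1*51) + (-8 + 11**2 + 11*(-12)))/4 = 3 - ((-28 - 51) + (-8 + 121 - 132))/4 = 3 - (-79 - 19)/4 = 3 - 1/4*(-98) = 3 + 49/2 = 55/2 ≈ 27.500)
-447/a + 14**2/v(-11, -4) = -447/55/2 + 14**2/(-16) = -447*2/55 + 196*(-1/16) = -894/55 - 49/4 = -6271/220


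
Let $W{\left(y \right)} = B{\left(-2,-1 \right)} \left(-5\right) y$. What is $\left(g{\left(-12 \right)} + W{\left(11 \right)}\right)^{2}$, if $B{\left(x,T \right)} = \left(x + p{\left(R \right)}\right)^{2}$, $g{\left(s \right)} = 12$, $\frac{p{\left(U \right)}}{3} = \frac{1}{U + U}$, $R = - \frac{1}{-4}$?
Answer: $753424$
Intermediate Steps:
$R = \frac{1}{4}$ ($R = \left(-1\right) \left(- \frac{1}{4}\right) = \frac{1}{4} \approx 0.25$)
$p{\left(U \right)} = \frac{3}{2 U}$ ($p{\left(U \right)} = \frac{3}{U + U} = \frac{3}{2 U}$)
$B{\left(x,T \right)} = \left(6 + x\right)^{2}$ ($B{\left(x,T \right)} = \left(x + \frac{3 \frac{1}{\frac{1}{4}}}{2}\right)^{2} = \left(x + \frac{3}{2} \cdot 4\right)^{2} = \left(x + 6\right)^{2} = \left(6 + x\right)^{2}$)
$W{\left(y \right)} = - 80 y$ ($W{\left(y \right)} = \left(6 - 2\right)^{2} \left(-5\right) y = 4^{2} \left(-5\right) y = 16 \left(-5\right) y = - 80 y$)
$\left(g{\left(-12 \right)} + W{\left(11 \right)}\right)^{2} = \left(12 - 880\right)^{2} = \left(-868\right)^{2} = 753424$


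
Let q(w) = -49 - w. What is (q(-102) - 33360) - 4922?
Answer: -38229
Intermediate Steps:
(q(-102) - 33360) - 4922 = ((-49 - 1*(-102)) - 33360) - 4922 = ((-49 + 102) - 33360) - 4922 = (53 - 33360) - 4922 = -33307 - 4922 = -38229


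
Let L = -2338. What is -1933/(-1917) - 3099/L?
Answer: 10460137/4481946 ≈ 2.3338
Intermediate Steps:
-1933/(-1917) - 3099/L = -1933/(-1917) - 3099/(-2338) = -1933*(-1/1917) - 3099*(-1/2338) = 1933/1917 + 3099/2338 = 10460137/4481946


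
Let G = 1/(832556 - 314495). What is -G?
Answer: -1/518061 ≈ -1.9303e-6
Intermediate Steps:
G = 1/518061 ≈ 1.9303e-6
-G = -1*1/518061 = -1/518061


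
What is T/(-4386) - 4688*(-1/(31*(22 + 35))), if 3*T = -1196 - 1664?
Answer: 11123054/3875031 ≈ 2.8704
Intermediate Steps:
T = -2860/3 (T = (-1196 - 1664)/3 = (⅓)*(-2860) = -2860/3 ≈ -953.33)
T/(-4386) - 4688*(-1/(31*(22 + 35))) = -2860/3/(-4386) - 4688*(-1/(31*(22 + 35))) = -2860/3*(-1/4386) - 4688/((-31*57)) = 1430/6579 - 4688/(-1767) = 1430/6579 - 4688*(-1/1767) = 1430/6579 + 4688/1767 = 11123054/3875031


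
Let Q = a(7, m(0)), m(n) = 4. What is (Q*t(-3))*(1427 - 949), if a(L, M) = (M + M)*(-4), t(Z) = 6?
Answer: -91776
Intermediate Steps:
a(L, M) = -8*M (a(L, M) = (2*M)*(-4) = -8*M)
Q = -32 (Q = -8*4 = -32)
(Q*t(-3))*(1427 - 949) = (-32*6)*(1427 - 949) = -192*478 = -91776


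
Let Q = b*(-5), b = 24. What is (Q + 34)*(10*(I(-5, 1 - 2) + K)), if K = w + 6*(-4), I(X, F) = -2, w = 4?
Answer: 18920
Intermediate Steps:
K = -20 (K = 4 + 6*(-4) = 4 - 24 = -20)
Q = -120 (Q = 24*(-5) = -120)
(Q + 34)*(10*(I(-5, 1 - 2) + K)) = (-120 + 34)*(10*(-2 - 20)) = -860*(-22) = -86*(-220) = 18920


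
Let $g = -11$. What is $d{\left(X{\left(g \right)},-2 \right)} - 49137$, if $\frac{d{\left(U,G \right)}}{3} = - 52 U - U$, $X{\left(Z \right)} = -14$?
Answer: $-46911$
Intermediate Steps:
$d{\left(U,G \right)} = - 159 U$ ($d{\left(U,G \right)} = 3 \left(- 52 U - U\right) = 3 \left(- 53 U\right) = - 159 U$)
$d{\left(X{\left(g \right)},-2 \right)} - 49137 = \left(-159\right) \left(-14\right) - 49137 = 2226 - 49137 = -46911$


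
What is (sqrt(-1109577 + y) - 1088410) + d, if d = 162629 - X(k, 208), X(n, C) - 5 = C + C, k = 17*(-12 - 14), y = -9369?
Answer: -926202 + I*sqrt(1118946) ≈ -9.262e+5 + 1057.8*I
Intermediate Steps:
k = -442 (k = 17*(-26) = -442)
X(n, C) = 5 + 2*C (X(n, C) = 5 + (C + C) = 5 + 2*C)
d = 162208 (d = 162629 - (5 + 2*208) = 162629 - (5 + 416) = 162629 - 1*421 = 162629 - 421 = 162208)
(sqrt(-1109577 + y) - 1088410) + d = (sqrt(-1109577 - 9369) - 1088410) + 162208 = (sqrt(-1118946) - 1088410) + 162208 = (I*sqrt(1118946) - 1088410) + 162208 = (-1088410 + I*sqrt(1118946)) + 162208 = -926202 + I*sqrt(1118946)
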